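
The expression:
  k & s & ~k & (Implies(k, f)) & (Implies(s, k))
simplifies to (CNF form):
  False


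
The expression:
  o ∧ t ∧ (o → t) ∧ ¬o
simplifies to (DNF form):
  False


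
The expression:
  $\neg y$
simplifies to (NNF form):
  $\neg y$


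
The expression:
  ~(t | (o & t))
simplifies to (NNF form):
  ~t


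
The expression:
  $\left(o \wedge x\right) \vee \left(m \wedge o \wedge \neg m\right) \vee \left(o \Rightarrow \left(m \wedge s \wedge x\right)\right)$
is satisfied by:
  {x: True, o: False}
  {o: False, x: False}
  {o: True, x: True}


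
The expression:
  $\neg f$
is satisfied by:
  {f: False}


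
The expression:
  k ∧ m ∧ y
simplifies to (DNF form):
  k ∧ m ∧ y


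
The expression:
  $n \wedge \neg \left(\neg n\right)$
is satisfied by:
  {n: True}


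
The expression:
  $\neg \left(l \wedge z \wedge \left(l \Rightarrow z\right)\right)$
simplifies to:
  $\neg l \vee \neg z$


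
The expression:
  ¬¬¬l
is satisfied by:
  {l: False}


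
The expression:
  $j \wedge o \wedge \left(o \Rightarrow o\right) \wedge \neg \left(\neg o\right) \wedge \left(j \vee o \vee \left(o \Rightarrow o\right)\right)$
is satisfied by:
  {j: True, o: True}


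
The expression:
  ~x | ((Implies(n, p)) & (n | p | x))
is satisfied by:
  {p: True, x: False, n: False}
  {x: False, n: False, p: False}
  {n: True, p: True, x: False}
  {n: True, x: False, p: False}
  {p: True, x: True, n: False}
  {x: True, p: False, n: False}
  {n: True, x: True, p: True}


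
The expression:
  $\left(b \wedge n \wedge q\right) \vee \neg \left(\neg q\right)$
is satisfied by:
  {q: True}


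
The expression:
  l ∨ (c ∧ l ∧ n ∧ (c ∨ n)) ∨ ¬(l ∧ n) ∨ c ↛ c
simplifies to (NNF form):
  True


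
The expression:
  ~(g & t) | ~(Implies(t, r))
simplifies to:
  ~g | ~r | ~t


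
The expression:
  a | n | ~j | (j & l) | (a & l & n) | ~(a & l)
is always true.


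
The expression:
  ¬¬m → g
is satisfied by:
  {g: True, m: False}
  {m: False, g: False}
  {m: True, g: True}


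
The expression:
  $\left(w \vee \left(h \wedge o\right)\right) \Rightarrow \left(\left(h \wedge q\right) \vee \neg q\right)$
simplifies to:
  $h \vee \neg q \vee \neg w$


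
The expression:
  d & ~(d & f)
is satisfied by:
  {d: True, f: False}


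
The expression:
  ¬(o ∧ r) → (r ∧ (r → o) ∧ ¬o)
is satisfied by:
  {r: True, o: True}


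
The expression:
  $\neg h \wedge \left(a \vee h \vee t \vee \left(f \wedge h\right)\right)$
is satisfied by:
  {a: True, t: True, h: False}
  {a: True, t: False, h: False}
  {t: True, a: False, h: False}


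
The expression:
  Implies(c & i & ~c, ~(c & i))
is always true.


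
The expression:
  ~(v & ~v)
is always true.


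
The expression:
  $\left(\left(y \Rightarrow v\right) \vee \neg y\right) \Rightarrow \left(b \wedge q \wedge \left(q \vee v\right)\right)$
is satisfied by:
  {b: True, y: True, q: True, v: False}
  {b: True, y: True, q: False, v: False}
  {b: True, q: True, v: False, y: False}
  {y: True, q: True, v: False, b: False}
  {y: True, q: False, v: False, b: False}
  {b: True, v: True, q: True, y: True}
  {b: True, v: True, q: True, y: False}


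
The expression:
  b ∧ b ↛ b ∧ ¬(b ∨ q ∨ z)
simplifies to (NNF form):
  False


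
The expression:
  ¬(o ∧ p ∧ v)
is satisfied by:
  {p: False, v: False, o: False}
  {o: True, p: False, v: False}
  {v: True, p: False, o: False}
  {o: True, v: True, p: False}
  {p: True, o: False, v: False}
  {o: True, p: True, v: False}
  {v: True, p: True, o: False}


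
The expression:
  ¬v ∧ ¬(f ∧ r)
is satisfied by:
  {r: False, v: False, f: False}
  {f: True, r: False, v: False}
  {r: True, f: False, v: False}


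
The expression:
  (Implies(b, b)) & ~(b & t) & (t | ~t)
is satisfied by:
  {t: False, b: False}
  {b: True, t: False}
  {t: True, b: False}


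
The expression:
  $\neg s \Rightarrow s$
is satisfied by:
  {s: True}


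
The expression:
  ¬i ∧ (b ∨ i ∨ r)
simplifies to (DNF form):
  (b ∧ ¬i) ∨ (r ∧ ¬i)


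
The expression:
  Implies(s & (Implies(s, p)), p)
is always true.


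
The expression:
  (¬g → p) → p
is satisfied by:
  {p: True, g: False}
  {g: False, p: False}
  {g: True, p: True}


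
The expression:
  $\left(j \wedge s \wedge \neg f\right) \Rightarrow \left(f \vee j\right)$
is always true.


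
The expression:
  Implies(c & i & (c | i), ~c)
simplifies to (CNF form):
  ~c | ~i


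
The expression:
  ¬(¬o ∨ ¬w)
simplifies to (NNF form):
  o ∧ w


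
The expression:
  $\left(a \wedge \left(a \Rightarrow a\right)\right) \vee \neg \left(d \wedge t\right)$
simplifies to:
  $a \vee \neg d \vee \neg t$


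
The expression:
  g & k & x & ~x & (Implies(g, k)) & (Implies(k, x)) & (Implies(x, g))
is never true.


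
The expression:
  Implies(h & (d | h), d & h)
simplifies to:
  d | ~h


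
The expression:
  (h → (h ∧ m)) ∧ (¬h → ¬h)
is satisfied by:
  {m: True, h: False}
  {h: False, m: False}
  {h: True, m: True}


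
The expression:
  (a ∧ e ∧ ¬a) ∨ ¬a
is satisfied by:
  {a: False}


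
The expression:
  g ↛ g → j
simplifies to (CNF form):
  True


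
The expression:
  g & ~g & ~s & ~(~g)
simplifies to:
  False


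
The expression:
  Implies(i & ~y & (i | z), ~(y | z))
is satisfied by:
  {y: True, i: False, z: False}
  {i: False, z: False, y: False}
  {y: True, z: True, i: False}
  {z: True, i: False, y: False}
  {y: True, i: True, z: False}
  {i: True, y: False, z: False}
  {y: True, z: True, i: True}


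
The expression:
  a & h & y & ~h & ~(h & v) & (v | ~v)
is never true.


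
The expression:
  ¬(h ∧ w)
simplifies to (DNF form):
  ¬h ∨ ¬w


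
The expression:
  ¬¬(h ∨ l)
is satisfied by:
  {l: True, h: True}
  {l: True, h: False}
  {h: True, l: False}


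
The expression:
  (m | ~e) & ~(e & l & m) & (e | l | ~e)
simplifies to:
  ~e | (m & ~l)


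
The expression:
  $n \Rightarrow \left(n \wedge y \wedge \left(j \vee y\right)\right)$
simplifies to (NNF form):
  $y \vee \neg n$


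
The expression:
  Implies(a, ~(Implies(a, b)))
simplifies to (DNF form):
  ~a | ~b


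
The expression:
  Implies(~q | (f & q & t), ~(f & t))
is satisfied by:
  {t: False, f: False}
  {f: True, t: False}
  {t: True, f: False}


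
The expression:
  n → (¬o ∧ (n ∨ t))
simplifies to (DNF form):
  ¬n ∨ ¬o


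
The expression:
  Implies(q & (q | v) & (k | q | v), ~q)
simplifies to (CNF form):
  ~q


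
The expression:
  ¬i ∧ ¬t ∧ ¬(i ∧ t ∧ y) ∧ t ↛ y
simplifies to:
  False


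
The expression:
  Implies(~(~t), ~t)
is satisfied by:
  {t: False}


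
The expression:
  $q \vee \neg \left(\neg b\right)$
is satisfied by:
  {b: True, q: True}
  {b: True, q: False}
  {q: True, b: False}


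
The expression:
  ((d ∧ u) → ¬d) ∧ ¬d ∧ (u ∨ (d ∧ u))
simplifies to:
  u ∧ ¬d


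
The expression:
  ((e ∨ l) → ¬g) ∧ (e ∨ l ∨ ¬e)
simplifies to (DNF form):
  (¬e ∧ ¬l) ∨ ¬g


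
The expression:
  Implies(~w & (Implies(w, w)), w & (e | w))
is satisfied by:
  {w: True}


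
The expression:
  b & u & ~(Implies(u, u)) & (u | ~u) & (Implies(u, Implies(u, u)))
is never true.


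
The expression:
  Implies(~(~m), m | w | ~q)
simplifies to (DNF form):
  True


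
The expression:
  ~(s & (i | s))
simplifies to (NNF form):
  ~s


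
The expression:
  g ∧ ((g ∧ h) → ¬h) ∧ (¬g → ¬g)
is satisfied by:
  {g: True, h: False}


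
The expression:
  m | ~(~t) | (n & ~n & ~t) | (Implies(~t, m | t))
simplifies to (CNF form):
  m | t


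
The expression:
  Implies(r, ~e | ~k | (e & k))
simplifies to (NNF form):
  True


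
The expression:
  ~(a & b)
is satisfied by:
  {a: False, b: False}
  {b: True, a: False}
  {a: True, b: False}


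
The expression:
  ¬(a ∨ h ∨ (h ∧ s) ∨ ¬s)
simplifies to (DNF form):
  s ∧ ¬a ∧ ¬h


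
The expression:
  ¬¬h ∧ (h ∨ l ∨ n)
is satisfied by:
  {h: True}


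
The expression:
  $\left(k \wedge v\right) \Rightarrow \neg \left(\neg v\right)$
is always true.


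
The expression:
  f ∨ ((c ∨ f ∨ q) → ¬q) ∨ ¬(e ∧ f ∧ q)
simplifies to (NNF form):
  True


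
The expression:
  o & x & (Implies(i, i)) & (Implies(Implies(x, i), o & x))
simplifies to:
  o & x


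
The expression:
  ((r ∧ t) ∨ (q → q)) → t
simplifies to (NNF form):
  t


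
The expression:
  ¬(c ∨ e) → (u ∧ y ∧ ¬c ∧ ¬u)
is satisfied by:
  {c: True, e: True}
  {c: True, e: False}
  {e: True, c: False}


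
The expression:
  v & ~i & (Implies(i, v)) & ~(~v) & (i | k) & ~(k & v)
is never true.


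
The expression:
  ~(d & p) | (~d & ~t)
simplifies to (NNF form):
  ~d | ~p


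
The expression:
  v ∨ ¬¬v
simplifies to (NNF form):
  v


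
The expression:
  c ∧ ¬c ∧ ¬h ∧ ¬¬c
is never true.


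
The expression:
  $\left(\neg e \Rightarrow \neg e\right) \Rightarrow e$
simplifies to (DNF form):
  $e$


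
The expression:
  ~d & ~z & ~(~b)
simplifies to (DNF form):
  b & ~d & ~z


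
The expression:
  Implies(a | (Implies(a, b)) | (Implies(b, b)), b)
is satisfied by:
  {b: True}


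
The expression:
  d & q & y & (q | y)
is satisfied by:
  {y: True, d: True, q: True}


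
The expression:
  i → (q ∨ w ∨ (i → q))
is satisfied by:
  {q: True, w: True, i: False}
  {q: True, w: False, i: False}
  {w: True, q: False, i: False}
  {q: False, w: False, i: False}
  {i: True, q: True, w: True}
  {i: True, q: True, w: False}
  {i: True, w: True, q: False}


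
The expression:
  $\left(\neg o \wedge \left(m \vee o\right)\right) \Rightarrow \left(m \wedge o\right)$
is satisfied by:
  {o: True, m: False}
  {m: False, o: False}
  {m: True, o: True}


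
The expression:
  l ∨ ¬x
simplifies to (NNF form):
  l ∨ ¬x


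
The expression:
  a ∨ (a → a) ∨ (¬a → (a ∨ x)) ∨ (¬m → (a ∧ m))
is always true.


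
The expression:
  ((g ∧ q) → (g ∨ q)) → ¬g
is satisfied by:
  {g: False}


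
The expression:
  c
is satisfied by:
  {c: True}


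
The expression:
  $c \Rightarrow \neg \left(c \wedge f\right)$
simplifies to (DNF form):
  $\neg c \vee \neg f$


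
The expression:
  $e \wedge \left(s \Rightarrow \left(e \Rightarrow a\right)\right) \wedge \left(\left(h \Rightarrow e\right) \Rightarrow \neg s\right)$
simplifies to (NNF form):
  $e \wedge \neg s$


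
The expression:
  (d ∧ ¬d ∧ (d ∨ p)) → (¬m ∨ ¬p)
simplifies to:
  True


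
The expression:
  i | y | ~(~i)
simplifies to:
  i | y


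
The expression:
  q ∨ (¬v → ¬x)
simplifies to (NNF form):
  q ∨ v ∨ ¬x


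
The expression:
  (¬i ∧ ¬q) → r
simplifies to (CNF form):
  i ∨ q ∨ r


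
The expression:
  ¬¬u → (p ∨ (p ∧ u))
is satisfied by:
  {p: True, u: False}
  {u: False, p: False}
  {u: True, p: True}


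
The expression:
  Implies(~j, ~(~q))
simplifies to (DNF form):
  j | q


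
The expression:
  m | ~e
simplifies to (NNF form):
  m | ~e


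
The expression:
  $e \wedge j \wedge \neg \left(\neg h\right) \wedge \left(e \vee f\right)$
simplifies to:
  $e \wedge h \wedge j$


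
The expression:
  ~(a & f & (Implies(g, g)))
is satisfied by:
  {a: False, f: False}
  {f: True, a: False}
  {a: True, f: False}


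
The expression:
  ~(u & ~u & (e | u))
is always true.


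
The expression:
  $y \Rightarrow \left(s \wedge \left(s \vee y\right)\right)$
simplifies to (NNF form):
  $s \vee \neg y$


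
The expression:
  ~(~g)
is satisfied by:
  {g: True}


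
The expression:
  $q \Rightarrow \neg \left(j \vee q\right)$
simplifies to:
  $\neg q$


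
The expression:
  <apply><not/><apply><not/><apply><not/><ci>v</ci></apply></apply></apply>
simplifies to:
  <apply><not/><ci>v</ci></apply>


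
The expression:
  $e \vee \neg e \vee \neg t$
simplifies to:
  $\text{True}$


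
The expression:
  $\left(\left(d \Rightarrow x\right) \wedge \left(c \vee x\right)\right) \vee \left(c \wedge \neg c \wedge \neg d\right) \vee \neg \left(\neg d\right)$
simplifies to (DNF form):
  $c \vee d \vee x$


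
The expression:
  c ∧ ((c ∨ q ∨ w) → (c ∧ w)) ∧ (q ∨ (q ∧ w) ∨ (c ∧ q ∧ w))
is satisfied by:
  {c: True, w: True, q: True}


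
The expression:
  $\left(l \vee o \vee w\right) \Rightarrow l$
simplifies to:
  $l \vee \left(\neg o \wedge \neg w\right)$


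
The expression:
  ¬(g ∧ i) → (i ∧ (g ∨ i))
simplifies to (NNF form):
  i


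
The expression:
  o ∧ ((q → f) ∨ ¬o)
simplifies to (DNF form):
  (f ∧ o) ∨ (o ∧ ¬q)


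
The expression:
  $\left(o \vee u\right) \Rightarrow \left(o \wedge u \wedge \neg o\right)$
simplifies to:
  $\neg o \wedge \neg u$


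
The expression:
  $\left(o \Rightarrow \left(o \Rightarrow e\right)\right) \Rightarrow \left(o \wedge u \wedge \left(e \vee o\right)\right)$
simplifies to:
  $o \wedge \left(u \vee \neg e\right)$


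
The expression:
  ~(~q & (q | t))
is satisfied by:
  {q: True, t: False}
  {t: False, q: False}
  {t: True, q: True}


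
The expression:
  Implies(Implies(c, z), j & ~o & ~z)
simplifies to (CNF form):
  ~z & (c | j) & (c | ~o)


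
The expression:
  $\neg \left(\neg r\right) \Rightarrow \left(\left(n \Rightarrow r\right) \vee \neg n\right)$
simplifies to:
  $\text{True}$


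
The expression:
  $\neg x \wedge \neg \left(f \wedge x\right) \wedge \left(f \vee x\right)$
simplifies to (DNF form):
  $f \wedge \neg x$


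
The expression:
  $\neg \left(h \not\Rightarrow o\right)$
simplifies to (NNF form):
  $o \vee \neg h$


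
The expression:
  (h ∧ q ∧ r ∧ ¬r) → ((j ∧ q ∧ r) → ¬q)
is always true.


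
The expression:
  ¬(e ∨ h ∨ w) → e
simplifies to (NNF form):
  e ∨ h ∨ w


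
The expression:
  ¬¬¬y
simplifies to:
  ¬y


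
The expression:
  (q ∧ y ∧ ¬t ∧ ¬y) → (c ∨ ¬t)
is always true.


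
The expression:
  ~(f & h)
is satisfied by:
  {h: False, f: False}
  {f: True, h: False}
  {h: True, f: False}


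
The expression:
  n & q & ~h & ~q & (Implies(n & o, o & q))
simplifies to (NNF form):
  False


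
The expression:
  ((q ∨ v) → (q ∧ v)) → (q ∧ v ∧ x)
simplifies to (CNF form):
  (q ∨ v) ∧ (v ∨ ¬v) ∧ (q ∨ v ∨ x) ∧ (q ∨ v ∨ ¬q) ∧ (q ∨ x ∨ ¬q) ∧ (v ∨ x ∨ ¬v) ∧ (v ∨ ¬q ∨ ¬v) ∧ (x ∨ ¬q ∨ ¬v)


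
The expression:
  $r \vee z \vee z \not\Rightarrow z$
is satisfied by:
  {r: True, z: True}
  {r: True, z: False}
  {z: True, r: False}


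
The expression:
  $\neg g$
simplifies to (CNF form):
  $\neg g$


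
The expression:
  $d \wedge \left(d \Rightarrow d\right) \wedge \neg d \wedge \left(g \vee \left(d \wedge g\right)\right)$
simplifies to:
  $\text{False}$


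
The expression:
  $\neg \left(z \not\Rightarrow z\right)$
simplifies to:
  $\text{True}$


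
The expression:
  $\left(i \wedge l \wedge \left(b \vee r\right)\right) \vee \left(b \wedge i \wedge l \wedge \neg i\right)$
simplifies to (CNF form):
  $i \wedge l \wedge \left(b \vee r\right)$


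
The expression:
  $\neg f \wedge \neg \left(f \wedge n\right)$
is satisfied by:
  {f: False}


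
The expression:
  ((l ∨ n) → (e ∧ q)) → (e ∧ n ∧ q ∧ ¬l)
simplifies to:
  (l ∧ ¬e) ∨ (l ∧ ¬q) ∨ (n ∧ ¬l)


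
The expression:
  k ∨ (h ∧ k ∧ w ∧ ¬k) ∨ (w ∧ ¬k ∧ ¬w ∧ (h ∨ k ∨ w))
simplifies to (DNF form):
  k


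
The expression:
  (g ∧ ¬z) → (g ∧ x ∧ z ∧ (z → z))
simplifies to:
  z ∨ ¬g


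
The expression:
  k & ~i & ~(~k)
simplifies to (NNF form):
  k & ~i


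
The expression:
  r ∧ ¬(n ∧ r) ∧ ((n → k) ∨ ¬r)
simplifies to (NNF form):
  r ∧ ¬n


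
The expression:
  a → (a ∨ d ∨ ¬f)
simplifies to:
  True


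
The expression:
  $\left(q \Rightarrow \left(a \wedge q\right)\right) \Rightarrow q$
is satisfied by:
  {q: True}


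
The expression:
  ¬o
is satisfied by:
  {o: False}


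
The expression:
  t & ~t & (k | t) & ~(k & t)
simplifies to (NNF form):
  False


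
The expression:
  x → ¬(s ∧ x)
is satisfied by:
  {s: False, x: False}
  {x: True, s: False}
  {s: True, x: False}


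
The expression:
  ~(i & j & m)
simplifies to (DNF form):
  ~i | ~j | ~m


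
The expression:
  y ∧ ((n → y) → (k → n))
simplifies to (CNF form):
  y ∧ (n ∨ ¬k)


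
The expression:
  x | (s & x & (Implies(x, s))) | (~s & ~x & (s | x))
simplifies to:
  x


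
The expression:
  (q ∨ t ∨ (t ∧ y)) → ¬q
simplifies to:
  ¬q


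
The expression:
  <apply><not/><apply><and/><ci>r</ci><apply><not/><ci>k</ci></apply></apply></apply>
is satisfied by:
  {k: True, r: False}
  {r: False, k: False}
  {r: True, k: True}


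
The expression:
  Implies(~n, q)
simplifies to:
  n | q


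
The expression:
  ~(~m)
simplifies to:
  m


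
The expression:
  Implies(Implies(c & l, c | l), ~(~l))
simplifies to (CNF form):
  l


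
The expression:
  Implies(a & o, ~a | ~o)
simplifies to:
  ~a | ~o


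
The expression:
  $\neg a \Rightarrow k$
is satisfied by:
  {a: True, k: True}
  {a: True, k: False}
  {k: True, a: False}


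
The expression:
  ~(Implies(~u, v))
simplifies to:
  ~u & ~v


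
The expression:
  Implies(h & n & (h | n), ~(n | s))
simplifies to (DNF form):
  ~h | ~n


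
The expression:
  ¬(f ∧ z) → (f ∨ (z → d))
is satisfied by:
  {d: True, f: True, z: False}
  {d: True, f: False, z: False}
  {f: True, d: False, z: False}
  {d: False, f: False, z: False}
  {d: True, z: True, f: True}
  {d: True, z: True, f: False}
  {z: True, f: True, d: False}


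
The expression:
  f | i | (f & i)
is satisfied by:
  {i: True, f: True}
  {i: True, f: False}
  {f: True, i: False}


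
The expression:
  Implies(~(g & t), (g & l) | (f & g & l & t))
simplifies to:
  g & (l | t)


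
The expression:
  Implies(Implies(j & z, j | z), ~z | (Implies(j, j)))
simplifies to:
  True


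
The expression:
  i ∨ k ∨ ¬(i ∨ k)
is always true.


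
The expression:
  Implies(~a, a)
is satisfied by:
  {a: True}


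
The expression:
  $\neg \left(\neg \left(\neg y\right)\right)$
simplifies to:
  $\neg y$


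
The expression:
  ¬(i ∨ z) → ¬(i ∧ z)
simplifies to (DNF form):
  True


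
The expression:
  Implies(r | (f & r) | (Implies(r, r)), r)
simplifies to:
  r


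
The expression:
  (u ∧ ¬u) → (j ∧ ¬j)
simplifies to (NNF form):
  True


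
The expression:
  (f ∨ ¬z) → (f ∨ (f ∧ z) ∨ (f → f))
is always true.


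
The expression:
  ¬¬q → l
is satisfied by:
  {l: True, q: False}
  {q: False, l: False}
  {q: True, l: True}


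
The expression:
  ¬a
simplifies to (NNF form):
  ¬a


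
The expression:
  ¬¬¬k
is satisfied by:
  {k: False}


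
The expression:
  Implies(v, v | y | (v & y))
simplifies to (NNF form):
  True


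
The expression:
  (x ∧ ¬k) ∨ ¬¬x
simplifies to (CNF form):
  x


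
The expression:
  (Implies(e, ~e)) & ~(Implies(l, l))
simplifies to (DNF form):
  False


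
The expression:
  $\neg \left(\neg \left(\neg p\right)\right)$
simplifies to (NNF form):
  $\neg p$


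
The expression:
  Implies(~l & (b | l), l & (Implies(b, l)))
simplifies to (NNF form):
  l | ~b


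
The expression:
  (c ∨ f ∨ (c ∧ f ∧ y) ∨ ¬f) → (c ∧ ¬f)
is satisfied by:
  {c: True, f: False}


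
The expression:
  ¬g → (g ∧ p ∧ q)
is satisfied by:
  {g: True}


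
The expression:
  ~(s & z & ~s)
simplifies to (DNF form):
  True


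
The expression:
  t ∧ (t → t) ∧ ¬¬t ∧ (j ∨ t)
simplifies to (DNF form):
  t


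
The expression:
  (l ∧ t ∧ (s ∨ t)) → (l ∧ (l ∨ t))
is always true.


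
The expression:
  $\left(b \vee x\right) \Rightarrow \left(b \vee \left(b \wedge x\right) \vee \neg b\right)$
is always true.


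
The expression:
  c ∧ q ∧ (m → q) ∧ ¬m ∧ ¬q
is never true.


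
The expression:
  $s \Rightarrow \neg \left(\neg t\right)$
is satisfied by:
  {t: True, s: False}
  {s: False, t: False}
  {s: True, t: True}


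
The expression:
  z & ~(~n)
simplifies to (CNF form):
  n & z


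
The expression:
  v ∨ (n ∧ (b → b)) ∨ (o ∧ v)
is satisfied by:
  {n: True, v: True}
  {n: True, v: False}
  {v: True, n: False}


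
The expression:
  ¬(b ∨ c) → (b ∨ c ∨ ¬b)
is always true.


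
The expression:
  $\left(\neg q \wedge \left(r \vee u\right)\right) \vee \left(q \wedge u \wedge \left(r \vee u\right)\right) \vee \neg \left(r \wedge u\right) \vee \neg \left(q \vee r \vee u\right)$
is always true.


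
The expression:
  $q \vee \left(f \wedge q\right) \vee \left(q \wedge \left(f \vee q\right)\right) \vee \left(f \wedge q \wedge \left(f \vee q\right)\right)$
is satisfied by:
  {q: True}


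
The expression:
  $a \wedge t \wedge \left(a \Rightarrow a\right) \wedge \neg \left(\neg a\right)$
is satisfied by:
  {t: True, a: True}


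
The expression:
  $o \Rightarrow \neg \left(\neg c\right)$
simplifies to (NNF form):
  $c \vee \neg o$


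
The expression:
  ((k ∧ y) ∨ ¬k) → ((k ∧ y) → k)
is always true.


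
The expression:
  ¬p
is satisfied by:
  {p: False}


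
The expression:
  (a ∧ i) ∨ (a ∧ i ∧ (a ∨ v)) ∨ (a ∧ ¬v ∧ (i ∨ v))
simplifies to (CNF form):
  a ∧ i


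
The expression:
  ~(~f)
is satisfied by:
  {f: True}


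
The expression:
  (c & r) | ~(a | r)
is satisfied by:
  {c: True, a: False, r: False}
  {c: False, a: False, r: False}
  {r: True, c: True, a: False}
  {a: True, r: True, c: True}


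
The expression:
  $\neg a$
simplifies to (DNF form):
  $\neg a$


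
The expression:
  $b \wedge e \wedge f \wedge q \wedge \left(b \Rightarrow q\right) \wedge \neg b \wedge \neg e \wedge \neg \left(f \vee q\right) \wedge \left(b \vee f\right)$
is never true.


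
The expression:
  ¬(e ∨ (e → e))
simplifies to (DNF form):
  False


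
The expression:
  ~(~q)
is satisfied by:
  {q: True}


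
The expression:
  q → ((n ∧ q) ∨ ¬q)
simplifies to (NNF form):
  n ∨ ¬q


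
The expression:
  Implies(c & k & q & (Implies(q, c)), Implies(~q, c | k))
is always true.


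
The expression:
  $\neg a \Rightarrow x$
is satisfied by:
  {a: True, x: True}
  {a: True, x: False}
  {x: True, a: False}


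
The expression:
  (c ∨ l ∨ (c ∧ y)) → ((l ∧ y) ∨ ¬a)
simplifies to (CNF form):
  (l ∨ ¬a ∨ ¬c) ∧ (l ∨ ¬a ∨ ¬l) ∧ (y ∨ ¬a ∨ ¬c) ∧ (y ∨ ¬a ∨ ¬l)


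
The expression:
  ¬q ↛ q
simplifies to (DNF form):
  ¬q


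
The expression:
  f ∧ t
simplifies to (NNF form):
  f ∧ t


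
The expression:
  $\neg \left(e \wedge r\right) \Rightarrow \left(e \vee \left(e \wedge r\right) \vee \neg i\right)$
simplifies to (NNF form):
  $e \vee \neg i$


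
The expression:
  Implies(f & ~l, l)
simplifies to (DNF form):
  l | ~f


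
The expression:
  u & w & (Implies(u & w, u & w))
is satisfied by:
  {u: True, w: True}


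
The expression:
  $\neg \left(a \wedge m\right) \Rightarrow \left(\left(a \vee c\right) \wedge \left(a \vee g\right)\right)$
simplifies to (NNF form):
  $a \vee \left(c \wedge g\right)$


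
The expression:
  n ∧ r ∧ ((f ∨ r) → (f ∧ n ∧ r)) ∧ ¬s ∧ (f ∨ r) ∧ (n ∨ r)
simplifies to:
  f ∧ n ∧ r ∧ ¬s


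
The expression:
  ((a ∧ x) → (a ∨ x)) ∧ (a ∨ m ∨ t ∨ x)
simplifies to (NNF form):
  a ∨ m ∨ t ∨ x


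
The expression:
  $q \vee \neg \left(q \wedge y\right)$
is always true.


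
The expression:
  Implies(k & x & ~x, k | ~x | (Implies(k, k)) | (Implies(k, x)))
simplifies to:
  True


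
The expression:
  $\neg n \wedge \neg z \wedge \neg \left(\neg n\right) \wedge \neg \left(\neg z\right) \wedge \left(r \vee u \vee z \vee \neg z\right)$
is never true.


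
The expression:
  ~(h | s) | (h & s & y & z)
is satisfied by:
  {z: True, y: True, h: False, s: False}
  {z: True, y: False, h: False, s: False}
  {y: True, z: False, h: False, s: False}
  {z: False, y: False, h: False, s: False}
  {z: True, s: True, h: True, y: True}


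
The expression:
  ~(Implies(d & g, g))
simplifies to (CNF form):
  False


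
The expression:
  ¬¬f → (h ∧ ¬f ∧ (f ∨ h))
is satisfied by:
  {f: False}


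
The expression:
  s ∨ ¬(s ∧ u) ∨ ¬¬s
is always true.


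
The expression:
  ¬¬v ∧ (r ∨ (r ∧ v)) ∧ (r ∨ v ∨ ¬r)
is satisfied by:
  {r: True, v: True}


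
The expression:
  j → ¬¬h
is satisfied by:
  {h: True, j: False}
  {j: False, h: False}
  {j: True, h: True}


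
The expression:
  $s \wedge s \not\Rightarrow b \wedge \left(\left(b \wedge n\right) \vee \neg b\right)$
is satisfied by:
  {s: True, b: False}


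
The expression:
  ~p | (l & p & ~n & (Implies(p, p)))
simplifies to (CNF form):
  (l | ~p) & (~n | ~p)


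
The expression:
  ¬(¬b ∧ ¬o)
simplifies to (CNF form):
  b ∨ o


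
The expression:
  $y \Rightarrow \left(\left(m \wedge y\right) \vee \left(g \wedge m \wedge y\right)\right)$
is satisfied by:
  {m: True, y: False}
  {y: False, m: False}
  {y: True, m: True}


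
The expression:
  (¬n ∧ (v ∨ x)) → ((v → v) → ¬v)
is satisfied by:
  {n: True, v: False}
  {v: False, n: False}
  {v: True, n: True}


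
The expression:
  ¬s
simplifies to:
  ¬s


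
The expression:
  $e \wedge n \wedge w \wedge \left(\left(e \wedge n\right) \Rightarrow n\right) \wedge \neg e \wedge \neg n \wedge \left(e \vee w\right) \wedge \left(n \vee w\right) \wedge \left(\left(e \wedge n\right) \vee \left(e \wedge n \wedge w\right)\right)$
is never true.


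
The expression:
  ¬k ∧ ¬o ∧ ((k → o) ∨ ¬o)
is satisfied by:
  {o: False, k: False}


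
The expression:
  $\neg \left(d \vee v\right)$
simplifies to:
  $\neg d \wedge \neg v$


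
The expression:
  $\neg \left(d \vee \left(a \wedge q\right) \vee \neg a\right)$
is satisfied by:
  {a: True, q: False, d: False}


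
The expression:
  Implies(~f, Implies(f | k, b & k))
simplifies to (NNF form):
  b | f | ~k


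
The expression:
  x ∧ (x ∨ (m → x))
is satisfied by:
  {x: True}


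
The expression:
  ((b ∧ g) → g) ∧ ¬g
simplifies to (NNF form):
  ¬g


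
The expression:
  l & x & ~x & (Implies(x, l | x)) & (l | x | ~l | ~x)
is never true.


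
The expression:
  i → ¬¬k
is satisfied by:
  {k: True, i: False}
  {i: False, k: False}
  {i: True, k: True}


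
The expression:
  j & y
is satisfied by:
  {j: True, y: True}


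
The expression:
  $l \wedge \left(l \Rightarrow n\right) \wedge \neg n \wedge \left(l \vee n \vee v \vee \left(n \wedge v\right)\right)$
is never true.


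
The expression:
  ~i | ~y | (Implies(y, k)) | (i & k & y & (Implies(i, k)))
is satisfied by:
  {k: True, y: False, i: False}
  {k: False, y: False, i: False}
  {i: True, k: True, y: False}
  {i: True, k: False, y: False}
  {y: True, k: True, i: False}
  {y: True, k: False, i: False}
  {y: True, i: True, k: True}


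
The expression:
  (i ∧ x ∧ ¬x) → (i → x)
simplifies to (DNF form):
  True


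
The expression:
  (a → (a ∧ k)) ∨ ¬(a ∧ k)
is always true.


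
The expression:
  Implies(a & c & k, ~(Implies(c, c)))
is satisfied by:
  {k: False, a: False, c: False}
  {c: True, k: False, a: False}
  {a: True, k: False, c: False}
  {c: True, a: True, k: False}
  {k: True, c: False, a: False}
  {c: True, k: True, a: False}
  {a: True, k: True, c: False}


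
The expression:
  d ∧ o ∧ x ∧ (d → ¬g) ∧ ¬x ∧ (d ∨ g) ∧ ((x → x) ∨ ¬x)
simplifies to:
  False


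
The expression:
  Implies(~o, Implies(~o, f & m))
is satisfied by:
  {o: True, m: True, f: True}
  {o: True, m: True, f: False}
  {o: True, f: True, m: False}
  {o: True, f: False, m: False}
  {m: True, f: True, o: False}


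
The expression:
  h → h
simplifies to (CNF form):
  True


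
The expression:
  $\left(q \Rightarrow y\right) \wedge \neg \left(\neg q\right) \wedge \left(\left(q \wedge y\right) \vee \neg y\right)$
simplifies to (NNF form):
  $q \wedge y$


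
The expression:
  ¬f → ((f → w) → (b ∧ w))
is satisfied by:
  {w: True, f: True, b: True}
  {w: True, f: True, b: False}
  {f: True, b: True, w: False}
  {f: True, b: False, w: False}
  {w: True, b: True, f: False}


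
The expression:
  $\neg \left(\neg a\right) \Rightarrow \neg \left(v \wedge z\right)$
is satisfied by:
  {v: False, z: False, a: False}
  {a: True, v: False, z: False}
  {z: True, v: False, a: False}
  {a: True, z: True, v: False}
  {v: True, a: False, z: False}
  {a: True, v: True, z: False}
  {z: True, v: True, a: False}


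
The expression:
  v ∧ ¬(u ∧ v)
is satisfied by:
  {v: True, u: False}


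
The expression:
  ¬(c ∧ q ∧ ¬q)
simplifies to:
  True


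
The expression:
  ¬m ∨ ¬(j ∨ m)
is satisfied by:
  {m: False}


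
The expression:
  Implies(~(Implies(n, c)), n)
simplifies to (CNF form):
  True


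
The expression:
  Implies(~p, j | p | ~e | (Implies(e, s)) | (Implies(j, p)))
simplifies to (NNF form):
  True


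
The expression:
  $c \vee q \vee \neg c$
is always true.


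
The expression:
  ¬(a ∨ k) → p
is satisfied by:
  {a: True, k: True, p: True}
  {a: True, k: True, p: False}
  {a: True, p: True, k: False}
  {a: True, p: False, k: False}
  {k: True, p: True, a: False}
  {k: True, p: False, a: False}
  {p: True, k: False, a: False}


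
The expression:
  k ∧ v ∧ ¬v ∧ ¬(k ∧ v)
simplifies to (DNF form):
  False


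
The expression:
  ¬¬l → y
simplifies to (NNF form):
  y ∨ ¬l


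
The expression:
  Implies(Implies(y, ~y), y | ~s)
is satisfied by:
  {y: True, s: False}
  {s: False, y: False}
  {s: True, y: True}


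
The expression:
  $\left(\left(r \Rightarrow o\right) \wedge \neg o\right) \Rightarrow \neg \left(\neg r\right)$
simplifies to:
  $o \vee r$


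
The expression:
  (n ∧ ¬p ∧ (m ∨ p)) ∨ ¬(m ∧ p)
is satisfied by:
  {p: False, m: False}
  {m: True, p: False}
  {p: True, m: False}


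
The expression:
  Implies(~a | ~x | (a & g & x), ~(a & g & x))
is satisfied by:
  {x: False, a: False, g: False}
  {g: True, x: False, a: False}
  {a: True, x: False, g: False}
  {g: True, a: True, x: False}
  {x: True, g: False, a: False}
  {g: True, x: True, a: False}
  {a: True, x: True, g: False}


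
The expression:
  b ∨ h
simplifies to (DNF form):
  b ∨ h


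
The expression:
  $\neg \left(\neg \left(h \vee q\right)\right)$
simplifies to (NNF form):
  $h \vee q$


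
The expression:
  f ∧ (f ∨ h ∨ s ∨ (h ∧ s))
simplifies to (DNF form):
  f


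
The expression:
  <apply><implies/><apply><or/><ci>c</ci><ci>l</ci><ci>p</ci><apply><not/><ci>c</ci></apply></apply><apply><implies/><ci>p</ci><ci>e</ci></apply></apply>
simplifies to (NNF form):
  <apply><or/><ci>e</ci><apply><not/><ci>p</ci></apply></apply>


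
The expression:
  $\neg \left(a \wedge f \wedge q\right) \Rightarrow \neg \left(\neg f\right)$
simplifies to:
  $f$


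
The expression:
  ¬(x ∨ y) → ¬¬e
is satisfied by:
  {y: True, e: True, x: True}
  {y: True, e: True, x: False}
  {y: True, x: True, e: False}
  {y: True, x: False, e: False}
  {e: True, x: True, y: False}
  {e: True, x: False, y: False}
  {x: True, e: False, y: False}


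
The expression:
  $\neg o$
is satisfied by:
  {o: False}


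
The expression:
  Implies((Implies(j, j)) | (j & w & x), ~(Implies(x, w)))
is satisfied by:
  {x: True, w: False}


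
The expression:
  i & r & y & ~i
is never true.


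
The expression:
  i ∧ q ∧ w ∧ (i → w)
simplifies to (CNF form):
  i ∧ q ∧ w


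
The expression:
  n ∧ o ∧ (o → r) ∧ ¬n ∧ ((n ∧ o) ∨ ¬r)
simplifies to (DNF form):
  False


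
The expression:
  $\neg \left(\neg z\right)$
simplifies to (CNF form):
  $z$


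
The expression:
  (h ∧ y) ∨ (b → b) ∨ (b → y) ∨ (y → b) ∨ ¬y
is always true.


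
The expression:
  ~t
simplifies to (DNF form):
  ~t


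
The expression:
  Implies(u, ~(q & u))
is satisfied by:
  {u: False, q: False}
  {q: True, u: False}
  {u: True, q: False}


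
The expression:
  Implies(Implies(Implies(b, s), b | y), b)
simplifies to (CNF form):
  b | ~y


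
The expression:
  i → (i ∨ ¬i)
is always true.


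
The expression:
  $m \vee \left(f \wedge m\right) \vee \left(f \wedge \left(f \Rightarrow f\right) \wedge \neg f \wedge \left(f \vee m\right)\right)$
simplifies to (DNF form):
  $m$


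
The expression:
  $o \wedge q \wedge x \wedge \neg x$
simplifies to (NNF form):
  $\text{False}$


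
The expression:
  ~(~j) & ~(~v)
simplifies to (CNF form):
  j & v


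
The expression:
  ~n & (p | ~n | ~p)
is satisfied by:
  {n: False}


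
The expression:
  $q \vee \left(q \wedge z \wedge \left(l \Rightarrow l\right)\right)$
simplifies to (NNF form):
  $q$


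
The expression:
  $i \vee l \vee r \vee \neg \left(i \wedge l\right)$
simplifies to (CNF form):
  $\text{True}$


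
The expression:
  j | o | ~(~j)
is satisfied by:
  {o: True, j: True}
  {o: True, j: False}
  {j: True, o: False}


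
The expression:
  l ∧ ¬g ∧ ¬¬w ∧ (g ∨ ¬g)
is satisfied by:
  {w: True, l: True, g: False}


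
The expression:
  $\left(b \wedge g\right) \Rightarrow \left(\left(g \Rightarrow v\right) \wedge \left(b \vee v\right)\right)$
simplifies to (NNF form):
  $v \vee \neg b \vee \neg g$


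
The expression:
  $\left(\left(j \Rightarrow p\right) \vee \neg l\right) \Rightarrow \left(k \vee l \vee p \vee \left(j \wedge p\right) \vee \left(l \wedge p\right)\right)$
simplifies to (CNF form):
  $k \vee l \vee p$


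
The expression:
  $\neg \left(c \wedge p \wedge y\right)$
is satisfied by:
  {p: False, c: False, y: False}
  {y: True, p: False, c: False}
  {c: True, p: False, y: False}
  {y: True, c: True, p: False}
  {p: True, y: False, c: False}
  {y: True, p: True, c: False}
  {c: True, p: True, y: False}


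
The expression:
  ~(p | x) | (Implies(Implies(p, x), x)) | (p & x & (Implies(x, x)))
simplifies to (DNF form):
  True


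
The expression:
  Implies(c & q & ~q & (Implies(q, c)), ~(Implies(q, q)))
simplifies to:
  True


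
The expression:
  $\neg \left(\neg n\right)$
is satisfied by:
  {n: True}


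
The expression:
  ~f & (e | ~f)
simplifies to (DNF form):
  ~f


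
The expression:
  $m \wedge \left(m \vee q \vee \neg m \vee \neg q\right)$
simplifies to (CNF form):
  $m$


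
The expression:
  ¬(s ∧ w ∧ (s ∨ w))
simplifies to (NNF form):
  ¬s ∨ ¬w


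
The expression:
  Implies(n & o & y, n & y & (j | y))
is always true.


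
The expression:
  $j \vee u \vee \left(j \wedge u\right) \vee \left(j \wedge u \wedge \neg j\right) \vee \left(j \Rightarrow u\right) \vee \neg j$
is always true.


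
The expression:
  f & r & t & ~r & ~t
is never true.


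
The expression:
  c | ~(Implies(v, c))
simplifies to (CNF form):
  c | v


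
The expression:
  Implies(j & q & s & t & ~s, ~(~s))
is always true.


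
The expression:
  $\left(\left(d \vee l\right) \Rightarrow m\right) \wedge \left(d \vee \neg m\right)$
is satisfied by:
  {d: True, m: True, l: False}
  {d: True, m: True, l: True}
  {l: False, d: False, m: False}


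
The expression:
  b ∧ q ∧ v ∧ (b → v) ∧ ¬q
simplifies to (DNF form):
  False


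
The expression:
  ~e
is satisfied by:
  {e: False}


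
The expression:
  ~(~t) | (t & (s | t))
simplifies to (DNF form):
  t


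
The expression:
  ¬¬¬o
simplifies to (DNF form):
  ¬o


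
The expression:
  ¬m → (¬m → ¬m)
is always true.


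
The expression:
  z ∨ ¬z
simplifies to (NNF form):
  True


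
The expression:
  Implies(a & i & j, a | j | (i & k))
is always true.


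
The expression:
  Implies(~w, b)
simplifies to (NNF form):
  b | w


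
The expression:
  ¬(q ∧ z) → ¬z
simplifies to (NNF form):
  q ∨ ¬z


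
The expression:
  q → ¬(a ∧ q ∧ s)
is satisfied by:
  {s: False, q: False, a: False}
  {a: True, s: False, q: False}
  {q: True, s: False, a: False}
  {a: True, q: True, s: False}
  {s: True, a: False, q: False}
  {a: True, s: True, q: False}
  {q: True, s: True, a: False}


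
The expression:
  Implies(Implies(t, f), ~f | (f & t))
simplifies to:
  t | ~f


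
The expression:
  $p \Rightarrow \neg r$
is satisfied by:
  {p: False, r: False}
  {r: True, p: False}
  {p: True, r: False}


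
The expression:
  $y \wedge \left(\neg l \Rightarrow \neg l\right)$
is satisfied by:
  {y: True}


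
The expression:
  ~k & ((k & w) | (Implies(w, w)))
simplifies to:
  ~k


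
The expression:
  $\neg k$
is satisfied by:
  {k: False}


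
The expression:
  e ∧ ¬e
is never true.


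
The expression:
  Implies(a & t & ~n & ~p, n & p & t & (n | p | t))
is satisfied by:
  {n: True, p: True, t: False, a: False}
  {n: True, p: False, t: False, a: False}
  {p: True, n: False, t: False, a: False}
  {n: False, p: False, t: False, a: False}
  {n: True, a: True, p: True, t: False}
  {n: True, a: True, p: False, t: False}
  {a: True, p: True, n: False, t: False}
  {a: True, n: False, p: False, t: False}
  {n: True, t: True, p: True, a: False}
  {n: True, t: True, p: False, a: False}
  {t: True, p: True, n: False, a: False}
  {t: True, n: False, p: False, a: False}
  {a: True, t: True, n: True, p: True}
  {a: True, t: True, n: True, p: False}
  {a: True, t: True, p: True, n: False}


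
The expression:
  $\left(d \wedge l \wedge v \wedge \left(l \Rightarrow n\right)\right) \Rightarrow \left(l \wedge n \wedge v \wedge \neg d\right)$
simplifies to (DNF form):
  $\neg d \vee \neg l \vee \neg n \vee \neg v$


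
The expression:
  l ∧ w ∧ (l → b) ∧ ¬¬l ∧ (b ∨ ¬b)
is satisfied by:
  {w: True, b: True, l: True}


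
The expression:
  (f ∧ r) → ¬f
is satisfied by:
  {r: False, f: False}
  {f: True, r: False}
  {r: True, f: False}
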